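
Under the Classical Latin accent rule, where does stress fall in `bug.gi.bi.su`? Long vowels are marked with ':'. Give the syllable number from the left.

Classical Latin: stress the penult if heavy (long vowel or closed), else the antepenult.
Weights: 2 gi L, 3 bi L, 4 su L.
The penult (syllable 3, bi) is light, so stress falls on the antepenult (syllable 2, gi).
Stress on syllable 2: bug.ˈgi.bi.su.

2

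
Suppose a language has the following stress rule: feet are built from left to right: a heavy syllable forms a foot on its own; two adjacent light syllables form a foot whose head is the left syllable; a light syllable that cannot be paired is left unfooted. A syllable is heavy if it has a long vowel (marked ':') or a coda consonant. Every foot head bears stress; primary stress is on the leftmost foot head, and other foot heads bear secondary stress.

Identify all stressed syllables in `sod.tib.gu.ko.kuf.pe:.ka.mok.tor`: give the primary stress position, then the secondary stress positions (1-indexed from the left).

Weights: 1 sod H, 2 tib H, 3 gu L, 4 ko L, 5 kuf H, 6 pe: H, 7 ka L, 8 mok H, 9 tor H.
Parse left to right (heavy = foot alone; LL = one foot; stranded L unfooted): (ˈsod) (ˈtib) (ˈgu.ko) (ˈkuf) (ˈpe:) ka (ˈmok) (ˈtor).
Foot heads: 1, 2, 3, 5, 6, 8, 9.
Primary stress on the leftmost head = syllable 1.
Secondary stress on 2, 3, 5, 6, 8, 9: ˈsod.ˌtib.ˌgu.ko.ˌkuf.ˌpe:.ka.ˌmok.ˌtor.

primary 1, secondary 2, 3, 5, 6, 8, 9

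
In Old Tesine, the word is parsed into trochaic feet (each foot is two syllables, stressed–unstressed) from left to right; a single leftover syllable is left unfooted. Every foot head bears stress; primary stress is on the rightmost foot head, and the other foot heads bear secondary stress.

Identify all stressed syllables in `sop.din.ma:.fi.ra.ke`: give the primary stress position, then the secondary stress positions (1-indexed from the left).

primary 5, secondary 1, 3

Parse left to right into trochaic (ˈσσ) feet: (ˈsop.din) (ˈma:.fi) (ˈra.ke).
Foot heads (stressed positions): 1, 3, 5.
End Rule Rightmost: primary stress on the rightmost head = syllable 5.
Secondary stress on 1, 3: ˌsop.din.ˌma:.fi.ˈra.ke.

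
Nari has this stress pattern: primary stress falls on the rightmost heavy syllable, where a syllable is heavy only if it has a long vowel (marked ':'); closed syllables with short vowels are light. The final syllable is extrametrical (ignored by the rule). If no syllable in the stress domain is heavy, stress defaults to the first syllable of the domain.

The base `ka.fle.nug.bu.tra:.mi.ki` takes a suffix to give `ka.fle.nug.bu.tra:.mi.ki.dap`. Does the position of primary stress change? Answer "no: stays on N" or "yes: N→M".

Base `ka.fle.nug.bu.tra:.mi.ki` (7 syllables):
  The final syllable (7, ki) is extrametrical; the stress domain is syllables 1–6.
  Weights: 1 ka L, 2 fle L, 3 nug L, 4 bu L, 5 tra: H, 6 mi L.
  Heavy syllables in the domain: 5. The rightmost is syllable 5 (tra:).
  → primary stress on syllable 5.
Suffixed `ka.fle.nug.bu.tra:.mi.ki.dap` (8 syllables):
  The final syllable (8, dap) is extrametrical; the stress domain is syllables 1–7.
  Weights: 1 ka L, 2 fle L, 3 nug L, 4 bu L, 5 tra: H, 6 mi L, 7 ki L.
  Heavy syllables in the domain: 5. The rightmost is syllable 5 (tra:).
  → primary stress on syllable 5.

no: stays on 5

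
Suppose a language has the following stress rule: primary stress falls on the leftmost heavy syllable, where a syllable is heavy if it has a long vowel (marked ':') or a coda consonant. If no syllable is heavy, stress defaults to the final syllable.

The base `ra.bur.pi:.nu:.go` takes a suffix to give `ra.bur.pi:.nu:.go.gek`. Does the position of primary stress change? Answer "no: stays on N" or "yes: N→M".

Base `ra.bur.pi:.nu:.go` (5 syllables):
  Weights: 1 ra L, 2 bur H, 3 pi: H, 4 nu: H, 5 go L.
  Heavy syllables in the domain: 2, 3, 4. The leftmost is syllable 2 (bur).
  → primary stress on syllable 2.
Suffixed `ra.bur.pi:.nu:.go.gek` (6 syllables):
  Weights: 1 ra L, 2 bur H, 3 pi: H, 4 nu: H, 5 go L, 6 gek H.
  Heavy syllables in the domain: 2, 3, 4, 6. The leftmost is syllable 2 (bur).
  → primary stress on syllable 2.

no: stays on 2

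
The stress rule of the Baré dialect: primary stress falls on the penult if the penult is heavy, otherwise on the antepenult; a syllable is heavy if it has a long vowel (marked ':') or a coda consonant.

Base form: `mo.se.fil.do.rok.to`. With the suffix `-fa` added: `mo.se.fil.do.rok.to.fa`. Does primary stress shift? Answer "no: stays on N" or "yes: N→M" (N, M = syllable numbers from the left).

Base `mo.se.fil.do.rok.to` (6 syllables):
  Weights: 4 do L, 5 rok H, 6 to L.
  The penult (syllable 5, rok) is heavy, so it takes stress.
  → primary stress on syllable 5.
Suffixed `mo.se.fil.do.rok.to.fa` (7 syllables):
  Weights: 5 rok H, 6 to L, 7 fa L.
  The penult (syllable 6, to) is light, so stress falls on the antepenult (syllable 5, rok).
  → primary stress on syllable 5.

no: stays on 5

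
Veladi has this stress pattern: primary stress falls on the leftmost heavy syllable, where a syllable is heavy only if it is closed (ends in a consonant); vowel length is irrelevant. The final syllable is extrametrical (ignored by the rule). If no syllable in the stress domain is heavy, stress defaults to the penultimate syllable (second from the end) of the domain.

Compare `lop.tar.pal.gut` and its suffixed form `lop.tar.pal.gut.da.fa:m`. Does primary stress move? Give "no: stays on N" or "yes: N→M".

Base `lop.tar.pal.gut` (4 syllables):
  The final syllable (4, gut) is extrametrical; the stress domain is syllables 1–3.
  Weights: 1 lop H, 2 tar H, 3 pal H.
  Heavy syllables in the domain: 1, 2, 3. The leftmost is syllable 1 (lop).
  → primary stress on syllable 1.
Suffixed `lop.tar.pal.gut.da.fa:m` (6 syllables):
  The final syllable (6, fa:m) is extrametrical; the stress domain is syllables 1–5.
  Weights: 1 lop H, 2 tar H, 3 pal H, 4 gut H, 5 da L.
  Heavy syllables in the domain: 1, 2, 3, 4. The leftmost is syllable 1 (lop).
  → primary stress on syllable 1.

no: stays on 1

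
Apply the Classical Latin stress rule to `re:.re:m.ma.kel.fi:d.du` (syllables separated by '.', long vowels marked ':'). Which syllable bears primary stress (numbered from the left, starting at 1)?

Classical Latin: stress the penult if heavy (long vowel or closed), else the antepenult.
Weights: 4 kel H, 5 fi:d H, 6 du L.
The penult (syllable 5, fi:d) is heavy, so it takes stress.
Stress on syllable 5: re:.re:m.ma.kel.ˈfi:d.du.

5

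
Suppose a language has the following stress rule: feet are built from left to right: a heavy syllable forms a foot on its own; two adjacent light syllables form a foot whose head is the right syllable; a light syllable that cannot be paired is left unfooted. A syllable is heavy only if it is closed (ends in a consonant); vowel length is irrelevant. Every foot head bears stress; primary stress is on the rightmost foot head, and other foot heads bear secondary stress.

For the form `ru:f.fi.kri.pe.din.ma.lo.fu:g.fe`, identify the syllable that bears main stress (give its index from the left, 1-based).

8

Weights: 1 ru:f H, 2 fi L, 3 kri L, 4 pe L, 5 din H, 6 ma L, 7 lo L, 8 fu:g H, 9 fe L.
Parse left to right (heavy = foot alone; LL = one foot; stranded L unfooted): (ˈru:f) (fi.ˈkri) pe (ˈdin) (ma.ˈlo) (ˈfu:g) fe.
Foot heads: 1, 3, 5, 7, 8.
Primary stress on the rightmost head = syllable 8.
Primary stress: syllable 8 → ru:f.fi.kri.pe.din.ma.lo.ˈfu:g.fe.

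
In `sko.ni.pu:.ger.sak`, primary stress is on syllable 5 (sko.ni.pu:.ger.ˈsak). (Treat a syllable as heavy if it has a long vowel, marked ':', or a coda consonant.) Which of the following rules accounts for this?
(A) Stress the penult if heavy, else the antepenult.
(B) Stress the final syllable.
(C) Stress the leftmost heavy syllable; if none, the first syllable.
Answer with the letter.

B

Rule A → syllable 4 (observed: 5).
Rule B → syllable 5 ✓.
Rule C → syllable 3 (observed: 5).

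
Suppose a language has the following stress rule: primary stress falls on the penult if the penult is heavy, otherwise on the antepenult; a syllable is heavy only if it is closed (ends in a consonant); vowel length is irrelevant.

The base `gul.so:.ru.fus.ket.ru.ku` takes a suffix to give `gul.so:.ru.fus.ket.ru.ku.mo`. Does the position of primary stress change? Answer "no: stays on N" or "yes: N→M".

Base `gul.so:.ru.fus.ket.ru.ku` (7 syllables):
  Weights: 5 ket H, 6 ru L, 7 ku L.
  The penult (syllable 6, ru) is light, so stress falls on the antepenult (syllable 5, ket).
  → primary stress on syllable 5.
Suffixed `gul.so:.ru.fus.ket.ru.ku.mo` (8 syllables):
  Weights: 6 ru L, 7 ku L, 8 mo L.
  The penult (syllable 7, ku) is light, so stress falls on the antepenult (syllable 6, ru).
  → primary stress on syllable 6.

yes: 5→6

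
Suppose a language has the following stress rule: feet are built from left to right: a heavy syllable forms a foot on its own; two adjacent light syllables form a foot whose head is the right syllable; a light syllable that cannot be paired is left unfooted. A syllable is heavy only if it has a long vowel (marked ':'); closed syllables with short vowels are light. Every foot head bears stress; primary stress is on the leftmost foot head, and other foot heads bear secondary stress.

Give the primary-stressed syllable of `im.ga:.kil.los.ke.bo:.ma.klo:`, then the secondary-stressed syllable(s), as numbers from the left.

Weights: 1 im L, 2 ga: H, 3 kil L, 4 los L, 5 ke L, 6 bo: H, 7 ma L, 8 klo: H.
Parse left to right (heavy = foot alone; LL = one foot; stranded L unfooted): im (ˈga:) (kil.ˈlos) ke (ˈbo:) ma (ˈklo:).
Foot heads: 2, 4, 6, 8.
Primary stress on the leftmost head = syllable 2.
Secondary stress on 4, 6, 8: im.ˈga:.kil.ˌlos.ke.ˌbo:.ma.ˌklo:.

primary 2, secondary 4, 6, 8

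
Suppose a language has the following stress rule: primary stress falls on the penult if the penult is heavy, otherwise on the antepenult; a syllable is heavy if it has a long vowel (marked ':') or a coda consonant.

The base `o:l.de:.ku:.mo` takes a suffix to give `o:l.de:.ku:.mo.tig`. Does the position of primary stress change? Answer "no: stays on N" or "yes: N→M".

no: stays on 3

Base `o:l.de:.ku:.mo` (4 syllables):
  Weights: 2 de: H, 3 ku: H, 4 mo L.
  The penult (syllable 3, ku:) is heavy, so it takes stress.
  → primary stress on syllable 3.
Suffixed `o:l.de:.ku:.mo.tig` (5 syllables):
  Weights: 3 ku: H, 4 mo L, 5 tig H.
  The penult (syllable 4, mo) is light, so stress falls on the antepenult (syllable 3, ku:).
  → primary stress on syllable 3.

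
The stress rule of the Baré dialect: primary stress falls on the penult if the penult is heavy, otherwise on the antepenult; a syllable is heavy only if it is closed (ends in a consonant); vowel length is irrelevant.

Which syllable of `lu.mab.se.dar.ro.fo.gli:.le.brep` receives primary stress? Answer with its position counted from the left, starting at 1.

7

Weights: 7 gli: L, 8 le L, 9 brep H.
The penult (syllable 8, le) is light, so stress falls on the antepenult (syllable 7, gli:).
Primary stress: syllable 7 → lu.mab.se.dar.ro.fo.ˈgli:.le.brep.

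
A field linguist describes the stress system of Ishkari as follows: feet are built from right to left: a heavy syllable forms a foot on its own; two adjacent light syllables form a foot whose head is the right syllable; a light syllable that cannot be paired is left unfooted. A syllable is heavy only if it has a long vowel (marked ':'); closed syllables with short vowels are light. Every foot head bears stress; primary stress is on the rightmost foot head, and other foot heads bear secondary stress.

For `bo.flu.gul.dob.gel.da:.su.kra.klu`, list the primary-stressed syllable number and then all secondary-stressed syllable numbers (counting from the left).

Weights: 1 bo L, 2 flu L, 3 gul L, 4 dob L, 5 gel L, 6 da: H, 7 su L, 8 kra L, 9 klu L.
Parse right to left (heavy = foot alone; LL = one foot; stranded L unfooted): bo (flu.ˈgul) (dob.ˈgel) (ˈda:) su (kra.ˈklu).
Foot heads: 3, 5, 6, 9.
Primary stress on the rightmost head = syllable 9.
Secondary stress on 3, 5, 6: bo.flu.ˌgul.dob.ˌgel.ˌda:.su.kra.ˈklu.

primary 9, secondary 3, 5, 6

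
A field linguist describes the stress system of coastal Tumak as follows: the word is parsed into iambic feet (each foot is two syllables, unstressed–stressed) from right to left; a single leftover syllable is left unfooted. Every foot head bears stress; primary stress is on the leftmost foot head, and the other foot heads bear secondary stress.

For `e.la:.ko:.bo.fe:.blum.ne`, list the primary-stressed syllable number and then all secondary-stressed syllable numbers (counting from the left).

Parse right to left into iambic (σˈσ) feet: e (la:.ˈko:) (bo.ˈfe:) (blum.ˈne). Syllable 1 is left unfooted.
Foot heads (stressed positions): 3, 5, 7.
End Rule Leftmost: primary stress on the leftmost head = syllable 3.
Secondary stress on 5, 7: e.la:.ˈko:.bo.ˌfe:.blum.ˌne.

primary 3, secondary 5, 7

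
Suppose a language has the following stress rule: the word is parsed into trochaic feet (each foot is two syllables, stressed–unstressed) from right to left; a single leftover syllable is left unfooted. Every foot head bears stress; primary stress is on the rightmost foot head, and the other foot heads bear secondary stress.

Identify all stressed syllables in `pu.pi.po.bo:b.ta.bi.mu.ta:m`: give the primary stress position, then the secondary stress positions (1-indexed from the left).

primary 7, secondary 1, 3, 5

Parse right to left into trochaic (ˈσσ) feet: (ˈpu.pi) (ˈpo.bo:b) (ˈta.bi) (ˈmu.ta:m).
Foot heads (stressed positions): 1, 3, 5, 7.
End Rule Rightmost: primary stress on the rightmost head = syllable 7.
Secondary stress on 1, 3, 5: ˌpu.pi.ˌpo.bo:b.ˌta.bi.ˈmu.ta:m.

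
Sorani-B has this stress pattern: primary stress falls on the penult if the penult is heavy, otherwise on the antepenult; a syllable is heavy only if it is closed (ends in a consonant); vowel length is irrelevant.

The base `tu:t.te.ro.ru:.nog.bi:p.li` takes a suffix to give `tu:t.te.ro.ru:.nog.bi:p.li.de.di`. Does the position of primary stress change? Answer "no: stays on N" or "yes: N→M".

yes: 6→7

Base `tu:t.te.ro.ru:.nog.bi:p.li` (7 syllables):
  Weights: 5 nog H, 6 bi:p H, 7 li L.
  The penult (syllable 6, bi:p) is heavy, so it takes stress.
  → primary stress on syllable 6.
Suffixed `tu:t.te.ro.ru:.nog.bi:p.li.de.di` (9 syllables):
  Weights: 7 li L, 8 de L, 9 di L.
  The penult (syllable 8, de) is light, so stress falls on the antepenult (syllable 7, li).
  → primary stress on syllable 7.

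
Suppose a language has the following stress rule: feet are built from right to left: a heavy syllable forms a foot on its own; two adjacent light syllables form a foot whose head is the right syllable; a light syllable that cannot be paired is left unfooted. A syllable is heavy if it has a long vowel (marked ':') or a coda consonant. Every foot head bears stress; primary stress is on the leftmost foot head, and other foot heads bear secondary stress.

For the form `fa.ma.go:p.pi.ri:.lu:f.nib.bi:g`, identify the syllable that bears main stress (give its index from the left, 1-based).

Weights: 1 fa L, 2 ma L, 3 go:p H, 4 pi L, 5 ri: H, 6 lu:f H, 7 nib H, 8 bi:g H.
Parse right to left (heavy = foot alone; LL = one foot; stranded L unfooted): (fa.ˈma) (ˈgo:p) pi (ˈri:) (ˈlu:f) (ˈnib) (ˈbi:g).
Foot heads: 2, 3, 5, 6, 7, 8.
Primary stress on the leftmost head = syllable 2.
Primary stress: syllable 2 → fa.ˈma.go:p.pi.ri:.lu:f.nib.bi:g.

2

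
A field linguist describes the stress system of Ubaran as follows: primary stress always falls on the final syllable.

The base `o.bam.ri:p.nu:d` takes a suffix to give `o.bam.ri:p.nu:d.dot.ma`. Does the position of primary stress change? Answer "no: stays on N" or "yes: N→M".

Base `o.bam.ri:p.nu:d` (4 syllables):
  The word has 4 syllables; the final syllable is syllable 4 (nu:d).
  → primary stress on syllable 4.
Suffixed `o.bam.ri:p.nu:d.dot.ma` (6 syllables):
  The word has 6 syllables; the final syllable is syllable 6 (ma).
  → primary stress on syllable 6.

yes: 4→6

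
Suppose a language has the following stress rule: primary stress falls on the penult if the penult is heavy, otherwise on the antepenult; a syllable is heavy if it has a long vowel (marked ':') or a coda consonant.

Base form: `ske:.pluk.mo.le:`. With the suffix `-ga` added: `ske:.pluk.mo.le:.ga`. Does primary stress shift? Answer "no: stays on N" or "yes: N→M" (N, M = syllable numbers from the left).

Base `ske:.pluk.mo.le:` (4 syllables):
  Weights: 2 pluk H, 3 mo L, 4 le: H.
  The penult (syllable 3, mo) is light, so stress falls on the antepenult (syllable 2, pluk).
  → primary stress on syllable 2.
Suffixed `ske:.pluk.mo.le:.ga` (5 syllables):
  Weights: 3 mo L, 4 le: H, 5 ga L.
  The penult (syllable 4, le:) is heavy, so it takes stress.
  → primary stress on syllable 4.

yes: 2→4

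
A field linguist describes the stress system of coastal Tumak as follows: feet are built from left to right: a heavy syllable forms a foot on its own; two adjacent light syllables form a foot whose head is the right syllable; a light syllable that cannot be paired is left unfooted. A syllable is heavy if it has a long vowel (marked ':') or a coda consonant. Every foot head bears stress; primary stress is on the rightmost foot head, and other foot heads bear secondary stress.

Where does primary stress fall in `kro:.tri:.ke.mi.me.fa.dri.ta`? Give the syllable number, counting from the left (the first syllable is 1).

Weights: 1 kro: H, 2 tri: H, 3 ke L, 4 mi L, 5 me L, 6 fa L, 7 dri L, 8 ta L.
Parse left to right (heavy = foot alone; LL = one foot; stranded L unfooted): (ˈkro:) (ˈtri:) (ke.ˈmi) (me.ˈfa) (dri.ˈta).
Foot heads: 1, 2, 4, 6, 8.
Primary stress on the rightmost head = syllable 8.
Primary stress: syllable 8 → kro:.tri:.ke.mi.me.fa.dri.ˈta.

8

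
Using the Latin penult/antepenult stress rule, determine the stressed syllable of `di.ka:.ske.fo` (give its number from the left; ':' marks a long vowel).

Classical Latin: stress the penult if heavy (long vowel or closed), else the antepenult.
Weights: 2 ka: H, 3 ske L, 4 fo L.
The penult (syllable 3, ske) is light, so stress falls on the antepenult (syllable 2, ka:).
Stress on syllable 2: di.ˈka:.ske.fo.

2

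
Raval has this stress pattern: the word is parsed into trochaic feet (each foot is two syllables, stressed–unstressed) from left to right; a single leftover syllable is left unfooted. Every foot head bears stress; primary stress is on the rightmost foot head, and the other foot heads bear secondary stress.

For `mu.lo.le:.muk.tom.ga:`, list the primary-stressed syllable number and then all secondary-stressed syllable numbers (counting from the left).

primary 5, secondary 1, 3

Parse left to right into trochaic (ˈσσ) feet: (ˈmu.lo) (ˈle:.muk) (ˈtom.ga:).
Foot heads (stressed positions): 1, 3, 5.
End Rule Rightmost: primary stress on the rightmost head = syllable 5.
Secondary stress on 1, 3: ˌmu.lo.ˌle:.muk.ˈtom.ga:.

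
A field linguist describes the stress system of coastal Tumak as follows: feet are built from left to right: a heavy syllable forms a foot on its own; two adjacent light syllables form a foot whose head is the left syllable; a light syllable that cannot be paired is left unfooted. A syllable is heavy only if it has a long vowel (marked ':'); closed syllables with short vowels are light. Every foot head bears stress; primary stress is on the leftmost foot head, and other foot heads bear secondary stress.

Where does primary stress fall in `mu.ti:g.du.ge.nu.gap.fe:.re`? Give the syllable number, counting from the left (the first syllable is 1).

2

Weights: 1 mu L, 2 ti:g H, 3 du L, 4 ge L, 5 nu L, 6 gap L, 7 fe: H, 8 re L.
Parse left to right (heavy = foot alone; LL = one foot; stranded L unfooted): mu (ˈti:g) (ˈdu.ge) (ˈnu.gap) (ˈfe:) re.
Foot heads: 2, 3, 5, 7.
Primary stress on the leftmost head = syllable 2.
Primary stress: syllable 2 → mu.ˈti:g.du.ge.nu.gap.fe:.re.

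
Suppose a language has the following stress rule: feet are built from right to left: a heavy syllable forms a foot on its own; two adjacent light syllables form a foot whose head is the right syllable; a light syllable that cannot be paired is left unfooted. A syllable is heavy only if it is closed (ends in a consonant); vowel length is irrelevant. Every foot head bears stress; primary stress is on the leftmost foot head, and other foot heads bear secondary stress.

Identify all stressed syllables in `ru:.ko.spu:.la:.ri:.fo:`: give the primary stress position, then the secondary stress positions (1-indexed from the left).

Weights: 1 ru: L, 2 ko L, 3 spu: L, 4 la: L, 5 ri: L, 6 fo: L.
Parse right to left (heavy = foot alone; LL = one foot; stranded L unfooted): (ru:.ˈko) (spu:.ˈla:) (ri:.ˈfo:).
Foot heads: 2, 4, 6.
Primary stress on the leftmost head = syllable 2.
Secondary stress on 4, 6: ru:.ˈko.spu:.ˌla:.ri:.ˌfo:.

primary 2, secondary 4, 6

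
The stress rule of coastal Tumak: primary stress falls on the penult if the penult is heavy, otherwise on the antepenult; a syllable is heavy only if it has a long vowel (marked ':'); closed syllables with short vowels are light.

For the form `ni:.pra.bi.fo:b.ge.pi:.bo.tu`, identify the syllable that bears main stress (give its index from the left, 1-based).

Weights: 6 pi: H, 7 bo L, 8 tu L.
The penult (syllable 7, bo) is light, so stress falls on the antepenult (syllable 6, pi:).
Primary stress: syllable 6 → ni:.pra.bi.fo:b.ge.ˈpi:.bo.tu.

6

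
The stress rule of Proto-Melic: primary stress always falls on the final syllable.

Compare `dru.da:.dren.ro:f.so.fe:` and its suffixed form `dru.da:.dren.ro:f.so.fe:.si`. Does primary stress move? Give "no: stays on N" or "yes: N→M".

Base `dru.da:.dren.ro:f.so.fe:` (6 syllables):
  The word has 6 syllables; the final syllable is syllable 6 (fe:).
  → primary stress on syllable 6.
Suffixed `dru.da:.dren.ro:f.so.fe:.si` (7 syllables):
  The word has 7 syllables; the final syllable is syllable 7 (si).
  → primary stress on syllable 7.

yes: 6→7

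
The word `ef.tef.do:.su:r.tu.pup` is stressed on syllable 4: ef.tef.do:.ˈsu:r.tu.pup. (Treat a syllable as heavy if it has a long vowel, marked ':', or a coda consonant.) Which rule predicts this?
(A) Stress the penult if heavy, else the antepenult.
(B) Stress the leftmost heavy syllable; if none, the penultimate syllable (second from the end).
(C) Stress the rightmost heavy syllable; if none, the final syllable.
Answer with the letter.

Rule A → syllable 4 ✓.
Rule B → syllable 1 (observed: 4).
Rule C → syllable 6 (observed: 4).

A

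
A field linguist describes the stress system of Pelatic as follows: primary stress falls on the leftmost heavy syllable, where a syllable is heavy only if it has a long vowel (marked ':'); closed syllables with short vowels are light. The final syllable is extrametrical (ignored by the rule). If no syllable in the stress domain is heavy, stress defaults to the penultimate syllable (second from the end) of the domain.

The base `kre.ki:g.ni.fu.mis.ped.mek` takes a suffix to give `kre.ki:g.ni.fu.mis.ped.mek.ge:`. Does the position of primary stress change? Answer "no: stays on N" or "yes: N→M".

no: stays on 2

Base `kre.ki:g.ni.fu.mis.ped.mek` (7 syllables):
  The final syllable (7, mek) is extrametrical; the stress domain is syllables 1–6.
  Weights: 1 kre L, 2 ki:g H, 3 ni L, 4 fu L, 5 mis L, 6 ped L.
  Heavy syllables in the domain: 2. The leftmost is syllable 2 (ki:g).
  → primary stress on syllable 2.
Suffixed `kre.ki:g.ni.fu.mis.ped.mek.ge:` (8 syllables):
  The final syllable (8, ge:) is extrametrical; the stress domain is syllables 1–7.
  Weights: 1 kre L, 2 ki:g H, 3 ni L, 4 fu L, 5 mis L, 6 ped L, 7 mek L.
  Heavy syllables in the domain: 2. The leftmost is syllable 2 (ki:g).
  → primary stress on syllable 2.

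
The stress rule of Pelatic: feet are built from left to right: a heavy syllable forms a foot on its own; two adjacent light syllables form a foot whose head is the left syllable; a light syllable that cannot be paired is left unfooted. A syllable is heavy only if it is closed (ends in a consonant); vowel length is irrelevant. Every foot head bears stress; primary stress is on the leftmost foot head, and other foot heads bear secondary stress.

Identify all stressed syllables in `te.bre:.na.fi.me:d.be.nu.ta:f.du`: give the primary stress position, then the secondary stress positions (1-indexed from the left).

Weights: 1 te L, 2 bre: L, 3 na L, 4 fi L, 5 me:d H, 6 be L, 7 nu L, 8 ta:f H, 9 du L.
Parse left to right (heavy = foot alone; LL = one foot; stranded L unfooted): (ˈte.bre:) (ˈna.fi) (ˈme:d) (ˈbe.nu) (ˈta:f) du.
Foot heads: 1, 3, 5, 6, 8.
Primary stress on the leftmost head = syllable 1.
Secondary stress on 3, 5, 6, 8: ˈte.bre:.ˌna.fi.ˌme:d.ˌbe.nu.ˌta:f.du.

primary 1, secondary 3, 5, 6, 8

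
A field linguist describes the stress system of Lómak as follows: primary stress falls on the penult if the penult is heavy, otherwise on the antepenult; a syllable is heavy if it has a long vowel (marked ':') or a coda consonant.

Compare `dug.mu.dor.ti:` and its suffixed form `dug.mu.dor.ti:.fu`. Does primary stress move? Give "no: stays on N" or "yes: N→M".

yes: 3→4

Base `dug.mu.dor.ti:` (4 syllables):
  Weights: 2 mu L, 3 dor H, 4 ti: H.
  The penult (syllable 3, dor) is heavy, so it takes stress.
  → primary stress on syllable 3.
Suffixed `dug.mu.dor.ti:.fu` (5 syllables):
  Weights: 3 dor H, 4 ti: H, 5 fu L.
  The penult (syllable 4, ti:) is heavy, so it takes stress.
  → primary stress on syllable 4.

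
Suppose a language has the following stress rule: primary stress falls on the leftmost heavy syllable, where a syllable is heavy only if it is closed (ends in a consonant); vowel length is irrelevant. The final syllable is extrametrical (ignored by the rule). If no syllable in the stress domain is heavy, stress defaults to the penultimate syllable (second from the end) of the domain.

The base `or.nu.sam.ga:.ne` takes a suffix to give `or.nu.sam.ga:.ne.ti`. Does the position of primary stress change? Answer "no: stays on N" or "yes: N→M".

Base `or.nu.sam.ga:.ne` (5 syllables):
  The final syllable (5, ne) is extrametrical; the stress domain is syllables 1–4.
  Weights: 1 or H, 2 nu L, 3 sam H, 4 ga: L.
  Heavy syllables in the domain: 1, 3. The leftmost is syllable 1 (or).
  → primary stress on syllable 1.
Suffixed `or.nu.sam.ga:.ne.ti` (6 syllables):
  The final syllable (6, ti) is extrametrical; the stress domain is syllables 1–5.
  Weights: 1 or H, 2 nu L, 3 sam H, 4 ga: L, 5 ne L.
  Heavy syllables in the domain: 1, 3. The leftmost is syllable 1 (or).
  → primary stress on syllable 1.

no: stays on 1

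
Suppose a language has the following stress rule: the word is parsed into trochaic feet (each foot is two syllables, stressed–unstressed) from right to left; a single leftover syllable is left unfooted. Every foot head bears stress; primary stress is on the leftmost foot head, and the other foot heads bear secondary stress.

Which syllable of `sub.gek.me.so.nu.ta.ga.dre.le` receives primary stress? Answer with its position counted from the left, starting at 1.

2

Parse right to left into trochaic (ˈσσ) feet: sub (ˈgek.me) (ˈso.nu) (ˈta.ga) (ˈdre.le). Syllable 1 is left unfooted.
Foot heads (stressed positions): 2, 4, 6, 8.
End Rule Leftmost: primary stress on the leftmost head = syllable 2.
Primary stress: syllable 2 → sub.ˈgek.me.so.nu.ta.ga.dre.le.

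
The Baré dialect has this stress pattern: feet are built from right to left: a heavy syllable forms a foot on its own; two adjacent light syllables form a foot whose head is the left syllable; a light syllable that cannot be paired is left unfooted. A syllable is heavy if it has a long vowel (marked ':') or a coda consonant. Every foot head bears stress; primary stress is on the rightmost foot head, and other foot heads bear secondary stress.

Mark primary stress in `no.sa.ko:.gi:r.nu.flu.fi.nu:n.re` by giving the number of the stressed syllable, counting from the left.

Weights: 1 no L, 2 sa L, 3 ko: H, 4 gi:r H, 5 nu L, 6 flu L, 7 fi L, 8 nu:n H, 9 re L.
Parse right to left (heavy = foot alone; LL = one foot; stranded L unfooted): (ˈno.sa) (ˈko:) (ˈgi:r) nu (ˈflu.fi) (ˈnu:n) re.
Foot heads: 1, 3, 4, 6, 8.
Primary stress on the rightmost head = syllable 8.
Primary stress: syllable 8 → no.sa.ko:.gi:r.nu.flu.fi.ˈnu:n.re.

8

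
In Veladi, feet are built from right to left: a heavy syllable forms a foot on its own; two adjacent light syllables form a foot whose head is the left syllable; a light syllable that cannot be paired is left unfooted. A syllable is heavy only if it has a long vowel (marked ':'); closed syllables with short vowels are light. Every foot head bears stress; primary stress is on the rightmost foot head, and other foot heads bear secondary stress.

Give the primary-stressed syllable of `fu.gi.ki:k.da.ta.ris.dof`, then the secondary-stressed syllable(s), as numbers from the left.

primary 6, secondary 1, 3, 4

Weights: 1 fu L, 2 gi L, 3 ki:k H, 4 da L, 5 ta L, 6 ris L, 7 dof L.
Parse right to left (heavy = foot alone; LL = one foot; stranded L unfooted): (ˈfu.gi) (ˈki:k) (ˈda.ta) (ˈris.dof).
Foot heads: 1, 3, 4, 6.
Primary stress on the rightmost head = syllable 6.
Secondary stress on 1, 3, 4: ˌfu.gi.ˌki:k.ˌda.ta.ˈris.dof.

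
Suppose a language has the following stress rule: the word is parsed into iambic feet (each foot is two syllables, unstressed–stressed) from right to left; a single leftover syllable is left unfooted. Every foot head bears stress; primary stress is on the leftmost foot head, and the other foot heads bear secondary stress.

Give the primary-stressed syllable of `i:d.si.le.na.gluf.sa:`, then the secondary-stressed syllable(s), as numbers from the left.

primary 2, secondary 4, 6

Parse right to left into iambic (σˈσ) feet: (i:d.ˈsi) (le.ˈna) (gluf.ˈsa:).
Foot heads (stressed positions): 2, 4, 6.
End Rule Leftmost: primary stress on the leftmost head = syllable 2.
Secondary stress on 4, 6: i:d.ˈsi.le.ˌna.gluf.ˌsa:.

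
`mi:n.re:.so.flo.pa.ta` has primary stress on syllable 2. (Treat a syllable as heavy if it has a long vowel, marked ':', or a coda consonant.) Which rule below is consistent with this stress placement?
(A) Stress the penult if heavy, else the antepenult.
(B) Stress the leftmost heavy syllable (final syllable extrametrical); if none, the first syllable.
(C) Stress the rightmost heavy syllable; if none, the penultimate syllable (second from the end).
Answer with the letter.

C

Rule A → syllable 4 (observed: 2).
Rule B → syllable 1 (observed: 2).
Rule C → syllable 2 ✓.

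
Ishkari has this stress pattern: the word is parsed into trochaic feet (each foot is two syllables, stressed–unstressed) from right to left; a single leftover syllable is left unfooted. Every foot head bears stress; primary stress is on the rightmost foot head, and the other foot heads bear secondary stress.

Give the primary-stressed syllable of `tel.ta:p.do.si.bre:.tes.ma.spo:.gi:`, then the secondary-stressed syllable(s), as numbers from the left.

Parse right to left into trochaic (ˈσσ) feet: tel (ˈta:p.do) (ˈsi.bre:) (ˈtes.ma) (ˈspo:.gi:). Syllable 1 is left unfooted.
Foot heads (stressed positions): 2, 4, 6, 8.
End Rule Rightmost: primary stress on the rightmost head = syllable 8.
Secondary stress on 2, 4, 6: tel.ˌta:p.do.ˌsi.bre:.ˌtes.ma.ˈspo:.gi:.

primary 8, secondary 2, 4, 6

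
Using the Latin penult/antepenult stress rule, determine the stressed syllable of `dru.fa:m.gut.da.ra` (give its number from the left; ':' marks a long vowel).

3

Classical Latin: stress the penult if heavy (long vowel or closed), else the antepenult.
Weights: 3 gut H, 4 da L, 5 ra L.
The penult (syllable 4, da) is light, so stress falls on the antepenult (syllable 3, gut).
Stress on syllable 3: dru.fa:m.ˈgut.da.ra.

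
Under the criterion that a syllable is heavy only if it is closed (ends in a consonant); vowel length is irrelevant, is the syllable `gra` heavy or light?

`gra`: short vowel, open (no coda). Open (no coda) → light.

light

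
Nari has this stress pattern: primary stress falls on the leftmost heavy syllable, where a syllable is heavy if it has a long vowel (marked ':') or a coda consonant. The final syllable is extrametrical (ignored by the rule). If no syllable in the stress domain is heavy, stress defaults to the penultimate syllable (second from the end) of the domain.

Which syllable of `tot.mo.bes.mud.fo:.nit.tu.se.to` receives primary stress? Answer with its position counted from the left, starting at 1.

The final syllable (9, to) is extrametrical; the stress domain is syllables 1–8.
Weights: 1 tot H, 2 mo L, 3 bes H, 4 mud H, 5 fo: H, 6 nit H, 7 tu L, 8 se L.
Heavy syllables in the domain: 1, 3, 4, 5, 6. The leftmost is syllable 1 (tot).
Primary stress: syllable 1 → ˈtot.mo.bes.mud.fo:.nit.tu.se.to.

1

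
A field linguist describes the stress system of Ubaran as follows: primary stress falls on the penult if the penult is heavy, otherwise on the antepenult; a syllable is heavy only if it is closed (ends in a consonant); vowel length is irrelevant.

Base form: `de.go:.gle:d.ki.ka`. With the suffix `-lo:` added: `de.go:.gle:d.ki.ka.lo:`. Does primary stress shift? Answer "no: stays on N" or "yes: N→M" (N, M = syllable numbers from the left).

Base `de.go:.gle:d.ki.ka` (5 syllables):
  Weights: 3 gle:d H, 4 ki L, 5 ka L.
  The penult (syllable 4, ki) is light, so stress falls on the antepenult (syllable 3, gle:d).
  → primary stress on syllable 3.
Suffixed `de.go:.gle:d.ki.ka.lo:` (6 syllables):
  Weights: 4 ki L, 5 ka L, 6 lo: L.
  The penult (syllable 5, ka) is light, so stress falls on the antepenult (syllable 4, ki).
  → primary stress on syllable 4.

yes: 3→4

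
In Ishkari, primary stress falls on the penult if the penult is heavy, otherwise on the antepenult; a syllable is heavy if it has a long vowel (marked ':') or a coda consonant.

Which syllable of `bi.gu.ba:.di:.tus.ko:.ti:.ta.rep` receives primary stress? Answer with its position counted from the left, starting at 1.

7

Weights: 7 ti: H, 8 ta L, 9 rep H.
The penult (syllable 8, ta) is light, so stress falls on the antepenult (syllable 7, ti:).
Primary stress: syllable 7 → bi.gu.ba:.di:.tus.ko:.ˈti:.ta.rep.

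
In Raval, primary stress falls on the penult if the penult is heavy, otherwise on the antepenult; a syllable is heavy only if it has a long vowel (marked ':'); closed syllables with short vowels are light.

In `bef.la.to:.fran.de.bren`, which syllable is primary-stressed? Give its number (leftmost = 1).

Weights: 4 fran L, 5 de L, 6 bren L.
The penult (syllable 5, de) is light, so stress falls on the antepenult (syllable 4, fran).
Primary stress: syllable 4 → bef.la.to:.ˈfran.de.bren.

4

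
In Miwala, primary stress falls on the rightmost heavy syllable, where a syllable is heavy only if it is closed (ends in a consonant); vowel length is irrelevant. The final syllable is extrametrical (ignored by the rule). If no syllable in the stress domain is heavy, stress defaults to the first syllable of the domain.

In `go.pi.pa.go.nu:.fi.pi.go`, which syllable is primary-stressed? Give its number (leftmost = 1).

The final syllable (8, go) is extrametrical; the stress domain is syllables 1–7.
Weights: 1 go L, 2 pi L, 3 pa L, 4 go L, 5 nu: L, 6 fi L, 7 pi L.
No heavy syllable in the domain; default to the first syllable of the domain = syllable 1.
Primary stress: syllable 1 → ˈgo.pi.pa.go.nu:.fi.pi.go.

1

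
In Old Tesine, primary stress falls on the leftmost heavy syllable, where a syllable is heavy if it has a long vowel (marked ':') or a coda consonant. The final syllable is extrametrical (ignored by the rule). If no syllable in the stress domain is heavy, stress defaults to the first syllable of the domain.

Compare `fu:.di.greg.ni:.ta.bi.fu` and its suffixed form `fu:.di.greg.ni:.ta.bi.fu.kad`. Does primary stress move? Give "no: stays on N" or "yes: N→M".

Base `fu:.di.greg.ni:.ta.bi.fu` (7 syllables):
  The final syllable (7, fu) is extrametrical; the stress domain is syllables 1–6.
  Weights: 1 fu: H, 2 di L, 3 greg H, 4 ni: H, 5 ta L, 6 bi L.
  Heavy syllables in the domain: 1, 3, 4. The leftmost is syllable 1 (fu:).
  → primary stress on syllable 1.
Suffixed `fu:.di.greg.ni:.ta.bi.fu.kad` (8 syllables):
  The final syllable (8, kad) is extrametrical; the stress domain is syllables 1–7.
  Weights: 1 fu: H, 2 di L, 3 greg H, 4 ni: H, 5 ta L, 6 bi L, 7 fu L.
  Heavy syllables in the domain: 1, 3, 4. The leftmost is syllable 1 (fu:).
  → primary stress on syllable 1.

no: stays on 1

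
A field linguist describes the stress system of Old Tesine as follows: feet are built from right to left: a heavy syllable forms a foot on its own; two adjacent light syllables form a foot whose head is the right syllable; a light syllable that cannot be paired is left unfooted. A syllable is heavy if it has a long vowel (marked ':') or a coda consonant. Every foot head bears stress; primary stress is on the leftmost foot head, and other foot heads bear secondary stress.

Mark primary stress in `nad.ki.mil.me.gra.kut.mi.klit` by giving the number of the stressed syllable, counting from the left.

1

Weights: 1 nad H, 2 ki L, 3 mil H, 4 me L, 5 gra L, 6 kut H, 7 mi L, 8 klit H.
Parse right to left (heavy = foot alone; LL = one foot; stranded L unfooted): (ˈnad) ki (ˈmil) (me.ˈgra) (ˈkut) mi (ˈklit).
Foot heads: 1, 3, 5, 6, 8.
Primary stress on the leftmost head = syllable 1.
Primary stress: syllable 1 → ˈnad.ki.mil.me.gra.kut.mi.klit.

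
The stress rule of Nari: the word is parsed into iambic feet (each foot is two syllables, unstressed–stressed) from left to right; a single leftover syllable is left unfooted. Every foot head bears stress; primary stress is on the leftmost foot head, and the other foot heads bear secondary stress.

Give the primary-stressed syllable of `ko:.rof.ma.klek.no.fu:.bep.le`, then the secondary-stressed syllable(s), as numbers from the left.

Parse left to right into iambic (σˈσ) feet: (ko:.ˈrof) (ma.ˈklek) (no.ˈfu:) (bep.ˈle).
Foot heads (stressed positions): 2, 4, 6, 8.
End Rule Leftmost: primary stress on the leftmost head = syllable 2.
Secondary stress on 4, 6, 8: ko:.ˈrof.ma.ˌklek.no.ˌfu:.bep.ˌle.

primary 2, secondary 4, 6, 8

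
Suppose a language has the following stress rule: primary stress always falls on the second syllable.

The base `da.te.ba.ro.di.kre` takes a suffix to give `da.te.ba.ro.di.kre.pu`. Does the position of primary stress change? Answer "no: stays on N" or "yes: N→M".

no: stays on 2

Base `da.te.ba.ro.di.kre` (6 syllables):
  The word has 6 syllables; the second syllable is syllable 2 (te).
  → primary stress on syllable 2.
Suffixed `da.te.ba.ro.di.kre.pu` (7 syllables):
  The word has 7 syllables; the second syllable is syllable 2 (te).
  → primary stress on syllable 2.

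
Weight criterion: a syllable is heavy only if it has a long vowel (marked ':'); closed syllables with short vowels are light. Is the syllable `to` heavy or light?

`to`: short vowel, open (no coda). Short vowel → light.

light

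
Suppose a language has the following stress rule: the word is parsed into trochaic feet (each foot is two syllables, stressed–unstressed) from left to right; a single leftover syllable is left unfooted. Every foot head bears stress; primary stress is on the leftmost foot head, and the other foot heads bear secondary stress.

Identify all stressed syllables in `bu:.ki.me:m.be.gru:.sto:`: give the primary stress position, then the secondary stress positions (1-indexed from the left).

primary 1, secondary 3, 5

Parse left to right into trochaic (ˈσσ) feet: (ˈbu:.ki) (ˈme:m.be) (ˈgru:.sto:).
Foot heads (stressed positions): 1, 3, 5.
End Rule Leftmost: primary stress on the leftmost head = syllable 1.
Secondary stress on 3, 5: ˈbu:.ki.ˌme:m.be.ˌgru:.sto:.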